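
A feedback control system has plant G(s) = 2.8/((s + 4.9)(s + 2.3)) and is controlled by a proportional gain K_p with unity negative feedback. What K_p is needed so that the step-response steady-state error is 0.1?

Steady-state error for a unit step on this type-0 loop is 1/(1 + K_p·G(0)).
G(0) = 0.2484. Require 1/(1 + K_p·0.2484) = 0.1, so 1 + 0.2484·K_p = 10.
K_p = (10 − 1)/0.2484 = 36.2.

K_p = 36.2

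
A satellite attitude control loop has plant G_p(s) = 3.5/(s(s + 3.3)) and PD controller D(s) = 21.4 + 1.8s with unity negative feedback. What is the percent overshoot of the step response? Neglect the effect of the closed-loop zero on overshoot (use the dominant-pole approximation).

Forward path: (21.4 + 1.8s)·3.5/(s(s+3.3)). The closed-loop characteristic equation is s² + (3.3 + 3.5·1.8)s + 3.5·21.4 = 0.
That is s² + 9.6s + 74.9 = 0, so ω_n = 8.654 rad/s and ζ = 9.6/(2·8.654) = 0.5546.
%OS = 100·exp(−πζ/√(1−ζ²)) = 12.3%.

12.3%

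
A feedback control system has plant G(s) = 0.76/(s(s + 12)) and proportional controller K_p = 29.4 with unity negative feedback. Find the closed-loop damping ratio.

ζ = 1.27

The closed-loop denominator is s(s+12) + 29.4·0.76 = s² + 12s + 22.34.
Matching s² + 2ζω_n s + ω_n²: ω_n = √22.34 = 4.727 rad/s and 2ζω_n = 12, so ζ = 12/(2·4.727) = 1.27.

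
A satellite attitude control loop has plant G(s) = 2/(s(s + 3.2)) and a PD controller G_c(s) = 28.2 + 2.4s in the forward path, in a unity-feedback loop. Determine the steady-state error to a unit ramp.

0.0567

The loop has one pole at the origin (type 1). Velocity error constant K_v = lim_{s→0} s·G_c(s)G(s) = 28.2·2/3.2 = 17.62.
Steady-state error to a unit ramp: e_ss = 1/K_v = 0.0567.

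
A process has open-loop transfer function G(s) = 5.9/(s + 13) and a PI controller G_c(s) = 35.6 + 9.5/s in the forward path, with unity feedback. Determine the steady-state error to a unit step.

The open loop G_c(s)G(s) has a pole at the origin (type 1), so the static position error constant is infinite and e_ss = 1/(1+∞) = 0.

0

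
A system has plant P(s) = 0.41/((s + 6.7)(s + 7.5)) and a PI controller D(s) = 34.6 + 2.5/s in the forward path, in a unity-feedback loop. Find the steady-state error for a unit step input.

0

The open loop D(s)P(s) has a pole at the origin (type 1), so the static position error constant is infinite and e_ss = 1/(1+∞) = 0.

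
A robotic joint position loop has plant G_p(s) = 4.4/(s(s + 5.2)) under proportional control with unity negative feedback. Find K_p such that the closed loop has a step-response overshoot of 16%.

From %OS = 100·exp(−πζ/√(1−ζ²)) = 16%, ζ = −ln(0.16)/√(π²+ln²(0.16)) = 0.5039.
Characteristic equation s² + 5.2s + 4.4K_p = 0 gives ζ = 5.2/(2√(4.4K_p)).
Setting ζ = 0.5039: √(4.4K_p) = 5.2/(2·0.5039) = 5.16, so K_p = 26.63/4.4 = 6.05.

K_p = 6.05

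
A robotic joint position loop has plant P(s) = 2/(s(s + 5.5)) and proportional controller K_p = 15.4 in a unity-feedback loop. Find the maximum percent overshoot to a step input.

Closed-loop characteristic equation: s² + 5.5s + 30.8 = 0, so ω_n = 5.55 rad/s and ζ = 5.5/(2·5.55) = 0.4955.
%OS = 100·exp(−πζ/√(1−ζ²)) = 100·exp(−π·0.4955/√0.7545) = 16.7%.

16.7%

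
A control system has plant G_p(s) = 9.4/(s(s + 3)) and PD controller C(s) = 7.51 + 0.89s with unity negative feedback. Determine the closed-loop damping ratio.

ζ = 0.676

Forward path: (7.51 + 0.89s)·9.4/(s(s+3)). The closed-loop characteristic equation is s² + (3 + 9.4·0.89)s + 9.4·7.51 = 0.
That is s² + 11.37s + 70.59 = 0, so ω_n = 8.402 rad/s and ζ = 11.37/(2·8.402) = 0.6764.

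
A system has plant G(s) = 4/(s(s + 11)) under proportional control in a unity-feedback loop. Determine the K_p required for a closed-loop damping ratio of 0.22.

K_p = 156

Closed-loop characteristic equation: s² + 11s + K_p·4 = 0.
So ω_n = √(4K_p) and 2ζω_n = 11, giving ζ = 11/(2√(4K_p)).
Setting ζ = 0.22: √(4K_p) = 11/(2·0.22) = 25, so K_p = 625/4 = 156.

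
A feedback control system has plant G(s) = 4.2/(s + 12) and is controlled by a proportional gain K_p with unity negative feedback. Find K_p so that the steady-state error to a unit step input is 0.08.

K_p = 32.9

The loop is type 0, so e_ss(step) = 1/(1 + K_pos) with K_pos = K_p·G(0).
G(0) = 0.35. Require 1/(1 + K_p·0.35) = 0.08, so 1 + 0.35·K_p = 12.5.
K_p = (12.5 − 1)/0.35 = 32.9.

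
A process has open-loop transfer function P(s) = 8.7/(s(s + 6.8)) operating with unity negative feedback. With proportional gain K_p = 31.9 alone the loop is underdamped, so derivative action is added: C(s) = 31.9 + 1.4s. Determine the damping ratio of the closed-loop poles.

ζ = 0.57

Forward path: (31.9 + 1.4s)·8.7/(s(s+6.8)). The closed-loop characteristic equation is s² + (6.8 + 8.7·1.4)s + 8.7·31.9 = 0.
That is s² + 18.98s + 277.5 = 0, so ω_n = 16.66 rad/s and ζ = 18.98/(2·16.66) = 0.5697.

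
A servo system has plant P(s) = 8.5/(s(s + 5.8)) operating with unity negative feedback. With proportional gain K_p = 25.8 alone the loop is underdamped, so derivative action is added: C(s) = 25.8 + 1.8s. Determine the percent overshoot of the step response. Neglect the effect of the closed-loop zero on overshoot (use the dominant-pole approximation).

Forward path: (25.8 + 1.8s)·8.5/(s(s+5.8)). The closed-loop characteristic equation is s² + (5.8 + 8.5·1.8)s + 8.5·25.8 = 0.
That is s² + 21.1s + 219.3 = 0, so ω_n = 14.81 rad/s and ζ = 21.1/(2·14.81) = 0.7124.
%OS = 100·exp(−πζ/√(1−ζ²)) = 4.12%.

4.12%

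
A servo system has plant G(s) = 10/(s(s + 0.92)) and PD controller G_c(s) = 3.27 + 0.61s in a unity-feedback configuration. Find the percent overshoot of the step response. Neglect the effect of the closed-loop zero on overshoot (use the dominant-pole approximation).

8.69%

Forward path: (3.27 + 0.61s)·10/(s(s+0.92)). The closed-loop characteristic equation is s² + (0.92 + 10·0.61)s + 10·3.27 = 0.
That is s² + 7.02s + 32.7 = 0, so ω_n = 5.718 rad/s and ζ = 7.02/(2·5.718) = 0.6138.
%OS = 100·exp(−πζ/√(1−ζ²)) = 8.69%.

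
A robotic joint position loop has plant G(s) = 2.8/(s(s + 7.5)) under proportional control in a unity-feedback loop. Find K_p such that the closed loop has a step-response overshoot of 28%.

From %OS = 100·exp(−πζ/√(1−ζ²)) = 28%, ζ = −ln(0.28)/√(π²+ln²(0.28)) = 0.3755.
Characteristic equation s² + 7.5s + 2.8K_p = 0 gives ζ = 7.5/(2√(2.8K_p)).
Setting ζ = 0.3755: √(2.8K_p) = 7.5/(2·0.3755) = 9.986, so K_p = 99.71/2.8 = 35.6.

K_p = 35.6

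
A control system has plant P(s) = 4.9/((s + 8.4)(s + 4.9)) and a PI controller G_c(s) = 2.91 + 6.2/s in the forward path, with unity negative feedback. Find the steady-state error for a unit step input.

The open loop G_c(s)P(s) has a pole at the origin (type 1), so the static position error constant is infinite and e_ss = 1/(1+∞) = 0.

0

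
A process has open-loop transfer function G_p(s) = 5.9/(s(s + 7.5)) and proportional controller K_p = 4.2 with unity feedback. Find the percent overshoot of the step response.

2.74%

From 1 + K_pG_p(s) = 0: s² + 7.5s + 24.78 = 0 ⇒ ω_n = 4.978, ζ = 0.7533.
%OS = 100·exp(−πζ/√(1−ζ²)) = 100·exp(−π·0.7533/√0.4325) = 2.74%.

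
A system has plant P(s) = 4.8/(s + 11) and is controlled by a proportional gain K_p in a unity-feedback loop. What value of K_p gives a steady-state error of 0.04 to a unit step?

For a type-0 loop with proportional control, e_ss = 1/(1 + K_p·P(0)).
P(0) = 0.4364. Require 1/(1 + K_p·0.4364) = 0.04, so 1 + 0.4364·K_p = 25.
K_p = (25 − 1)/0.4364 = 55.

K_p = 55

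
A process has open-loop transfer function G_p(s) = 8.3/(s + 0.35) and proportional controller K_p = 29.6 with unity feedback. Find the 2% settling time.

T_s ≈ 0.0163 s

Closed-loop transfer function: T(s) = K_p·G_p(s)/(1 + K_p·G_p(s)) = 245.7/(s + 0.35 + 245.7) = 245.7/(s + 246).
Time constant τ = 1/246 = 0.004065 s, so the 2% settling time is about 4τ = 0.0163 s.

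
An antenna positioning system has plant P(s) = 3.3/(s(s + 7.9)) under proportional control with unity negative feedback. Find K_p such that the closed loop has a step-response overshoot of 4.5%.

K_p = 9.58

From %OS = 100·exp(−πζ/√(1−ζ²)) = 4.5%, ζ = −ln(0.045)/√(π²+ln²(0.045)) = 0.7025.
Characteristic equation s² + 7.9s + 3.3K_p = 0 gives ζ = 7.9/(2√(3.3K_p)).
Setting ζ = 0.7025: √(3.3K_p) = 7.9/(2·0.7025) = 5.623, so K_p = 31.62/3.3 = 9.58.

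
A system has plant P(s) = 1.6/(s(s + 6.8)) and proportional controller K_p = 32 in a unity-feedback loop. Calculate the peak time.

T_p = 0.499 s

Closed-loop characteristic equation: s² + 6.8s + 51.2 = 0, so ω_n = 7.155 rad/s and ζ = 6.8/(2·7.155) = 0.4752.
Damped frequency ω_d = ω_n√(1−ζ²) = 6.296 rad/s, so peak time T_p = π/ω_d = 0.499 s.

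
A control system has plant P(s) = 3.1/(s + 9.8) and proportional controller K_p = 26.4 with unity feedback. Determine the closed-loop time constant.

τ = 0.0109 s

Closed-loop transfer function: T(s) = K_p·P(s)/(1 + K_p·P(s)) = 81.84/(s + 9.8 + 81.84) = 81.84/(s + 91.64).
Time constant τ = 1/91.64 = 0.0109 s.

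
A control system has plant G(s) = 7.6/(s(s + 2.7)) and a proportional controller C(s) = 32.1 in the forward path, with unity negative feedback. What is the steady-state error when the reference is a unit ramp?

0.0111

The loop has one pole at the origin (type 1). Velocity error constant K_v = lim_{s→0} s·C(s)G(s) = 32.1·7.6/2.7 = 90.36.
Steady-state error to a unit ramp: e_ss = 1/K_v = 0.0111.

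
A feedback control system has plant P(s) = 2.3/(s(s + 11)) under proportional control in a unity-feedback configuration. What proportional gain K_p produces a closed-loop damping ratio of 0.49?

K_p = 54.8

Closed-loop characteristic equation: s² + 11s + K_p·2.3 = 0.
So ω_n = √(2.3K_p) and 2ζω_n = 11, giving ζ = 11/(2√(2.3K_p)).
Setting ζ = 0.49: √(2.3K_p) = 11/(2·0.49) = 11.22, so K_p = 126/2.3 = 54.8.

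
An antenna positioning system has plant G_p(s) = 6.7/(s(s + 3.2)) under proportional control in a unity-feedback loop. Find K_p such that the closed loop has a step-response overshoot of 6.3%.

K_p = 0.875

From %OS = 100·exp(−πζ/√(1−ζ²)) = 6.3%, ζ = −ln(0.063)/√(π²+ln²(0.063)) = 0.6606.
Characteristic equation s² + 3.2s + 6.7K_p = 0 gives ζ = 3.2/(2√(6.7K_p)).
Setting ζ = 0.6606: √(6.7K_p) = 3.2/(2·0.6606) = 2.422, so K_p = 5.866/6.7 = 0.875.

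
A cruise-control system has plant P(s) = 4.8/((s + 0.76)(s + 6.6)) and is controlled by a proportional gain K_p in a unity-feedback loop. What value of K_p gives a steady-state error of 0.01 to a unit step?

K_p = 103

For a type-0 loop with proportional control, e_ss = 1/(1 + K_p·P(0)).
P(0) = 0.9569. Require 1/(1 + K_p·0.9569) = 0.01, so 1 + 0.9569·K_p = 100.
K_p = (100 − 1)/0.9569 = 103.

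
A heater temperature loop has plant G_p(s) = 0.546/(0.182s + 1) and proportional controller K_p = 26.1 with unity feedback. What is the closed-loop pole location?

s = -83.79

Closed loop: T(s) = K_p·G_p/(1+K_p·G_p) = 14.25/(0.182s + 1 + 14.25), with pole at s = −(1 + 14.25)/0.182 = −83.79.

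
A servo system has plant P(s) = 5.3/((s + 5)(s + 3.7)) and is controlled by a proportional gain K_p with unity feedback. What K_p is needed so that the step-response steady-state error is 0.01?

K_p = 346

The loop is type 0, so e_ss(step) = 1/(1 + K_pos) with K_pos = K_p·P(0).
P(0) = 0.2865. Require 1/(1 + K_p·0.2865) = 0.01, so 1 + 0.2865·K_p = 100.
K_p = (100 − 1)/0.2865 = 346.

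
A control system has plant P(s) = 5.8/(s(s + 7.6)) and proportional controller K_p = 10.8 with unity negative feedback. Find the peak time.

T_p = 0.453 s

From 1 + K_pP(s) = 0: s² + 7.6s + 62.64 = 0 ⇒ ω_n = 7.915, ζ = 0.4801.
Damped frequency ω_d = ω_n√(1−ζ²) = 6.943 rad/s, so peak time T_p = π/ω_d = 0.453 s.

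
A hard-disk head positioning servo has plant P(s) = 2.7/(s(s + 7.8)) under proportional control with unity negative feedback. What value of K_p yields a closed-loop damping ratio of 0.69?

Closed-loop characteristic equation: s² + 7.8s + K_p·2.7 = 0.
So ω_n = √(2.7K_p) and 2ζω_n = 7.8, giving ζ = 7.8/(2√(2.7K_p)).
Setting ζ = 0.69: √(2.7K_p) = 7.8/(2·0.69) = 5.652, so K_p = 31.95/2.7 = 11.8.

K_p = 11.8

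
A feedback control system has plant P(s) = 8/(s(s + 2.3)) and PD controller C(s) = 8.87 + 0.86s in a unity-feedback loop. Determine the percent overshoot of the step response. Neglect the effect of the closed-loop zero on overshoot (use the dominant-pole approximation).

Forward path: (8.87 + 0.86s)·8/(s(s+2.3)). The closed-loop characteristic equation is s² + (2.3 + 8·0.86)s + 8·8.87 = 0.
That is s² + 9.18s + 70.96 = 0, so ω_n = 8.424 rad/s and ζ = 9.18/(2·8.424) = 0.5449.
%OS = 100·exp(−πζ/√(1−ζ²)) = 13%.

13%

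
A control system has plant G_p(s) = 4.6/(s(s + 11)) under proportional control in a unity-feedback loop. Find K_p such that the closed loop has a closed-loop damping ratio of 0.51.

Closed-loop characteristic equation: s² + 11s + K_p·4.6 = 0.
So ω_n = √(4.6K_p) and 2ζω_n = 11, giving ζ = 11/(2√(4.6K_p)).
Setting ζ = 0.51: √(4.6K_p) = 11/(2·0.51) = 10.78, so K_p = 116.3/4.6 = 25.3.

K_p = 25.3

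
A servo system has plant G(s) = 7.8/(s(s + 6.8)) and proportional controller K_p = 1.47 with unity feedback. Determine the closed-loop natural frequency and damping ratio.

With unity feedback the closed-loop characteristic equation is s² + 6.8s + 1.47·7.8 = s² + 6.8s + 11.47 = 0.
So ω_n² = 11.47 ⇒ ω_n = 3.386 rad/s, and ζ = 6.8/(2ω_n) = 1.

ω_n = 3.39 rad/s, ζ = 1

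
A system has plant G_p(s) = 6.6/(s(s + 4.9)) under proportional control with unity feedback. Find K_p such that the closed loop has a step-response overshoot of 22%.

From %OS = 100·exp(−πζ/√(1−ζ²)) = 22%, ζ = −ln(0.22)/√(π²+ln²(0.22)) = 0.4342.
Characteristic equation s² + 4.9s + 6.6K_p = 0 gives ζ = 4.9/(2√(6.6K_p)).
Setting ζ = 0.4342: √(6.6K_p) = 4.9/(2·0.4342) = 5.643, so K_p = 31.84/6.6 = 4.82.

K_p = 4.82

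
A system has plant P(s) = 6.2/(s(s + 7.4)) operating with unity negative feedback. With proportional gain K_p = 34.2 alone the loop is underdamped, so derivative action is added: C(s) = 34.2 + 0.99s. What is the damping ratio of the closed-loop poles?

ζ = 0.465

Forward path: (34.2 + 0.99s)·6.2/(s(s+7.4)). The closed-loop characteristic equation is s² + (7.4 + 6.2·0.99)s + 6.2·34.2 = 0.
That is s² + 13.54s + 212 = 0, so ω_n = 14.56 rad/s and ζ = 13.54/(2·14.56) = 0.4649.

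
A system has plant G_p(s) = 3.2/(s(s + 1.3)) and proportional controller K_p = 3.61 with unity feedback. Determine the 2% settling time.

T_s ≈ 6.15 s

The closed-loop denominator s² + 1.3s + 11.55 gives ω_n = √11.55 = 3.399 and ζ = 1.3/(2ω_n) = 0.1912.
2% settling time T_s ≈ 4/(ζω_n) = 4/0.65 = 6.15 s.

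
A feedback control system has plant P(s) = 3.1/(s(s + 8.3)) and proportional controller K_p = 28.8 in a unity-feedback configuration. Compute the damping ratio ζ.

With unity feedback the closed-loop characteristic equation is s² + 8.3s + 28.8·3.1 = s² + 8.3s + 89.28 = 0.
So ω_n² = 89.28 ⇒ ω_n = 9.449 rad/s, and ζ = 8.3/(2ω_n) = 0.439.

ζ = 0.439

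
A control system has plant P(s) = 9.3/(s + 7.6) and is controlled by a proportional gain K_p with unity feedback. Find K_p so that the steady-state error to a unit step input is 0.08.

K_p = 9.4

The loop is type 0, so e_ss(step) = 1/(1 + K_pos) with K_pos = K_p·P(0).
P(0) = 1.224. Require 1/(1 + K_p·1.224) = 0.08, so 1 + 1.224·K_p = 12.5.
K_p = (12.5 − 1)/1.224 = 9.4.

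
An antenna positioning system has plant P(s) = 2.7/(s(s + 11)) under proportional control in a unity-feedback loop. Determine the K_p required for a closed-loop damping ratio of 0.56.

K_p = 35.7

Closed-loop characteristic equation: s² + 11s + K_p·2.7 = 0.
So ω_n = √(2.7K_p) and 2ζω_n = 11, giving ζ = 11/(2√(2.7K_p)).
Setting ζ = 0.56: √(2.7K_p) = 11/(2·0.56) = 9.821, so K_p = 96.46/2.7 = 35.7.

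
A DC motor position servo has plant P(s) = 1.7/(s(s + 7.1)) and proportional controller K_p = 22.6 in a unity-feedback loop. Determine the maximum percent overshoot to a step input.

The closed-loop denominator s² + 7.1s + 38.42 gives ω_n = √38.42 = 6.198 and ζ = 7.1/(2ω_n) = 0.5727.
%OS = 100·exp(−πζ/√(1−ζ²)) = 100·exp(−π·0.5727/√0.672) = 11.1%.

11.1%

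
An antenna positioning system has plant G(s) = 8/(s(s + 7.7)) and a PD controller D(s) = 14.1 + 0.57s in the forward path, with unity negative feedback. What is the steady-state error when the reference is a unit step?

0

The open loop D(s)G(s) has a pole at the origin (type 1), so the static position error constant is infinite and e_ss = 1/(1+∞) = 0.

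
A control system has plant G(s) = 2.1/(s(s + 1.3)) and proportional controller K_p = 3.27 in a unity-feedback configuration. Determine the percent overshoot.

44.7%

The closed-loop denominator s² + 1.3s + 6.867 gives ω_n = √6.867 = 2.62 and ζ = 1.3/(2ω_n) = 0.248.
%OS = 100·exp(−πζ/√(1−ζ²)) = 100·exp(−π·0.248/√0.9385) = 44.7%.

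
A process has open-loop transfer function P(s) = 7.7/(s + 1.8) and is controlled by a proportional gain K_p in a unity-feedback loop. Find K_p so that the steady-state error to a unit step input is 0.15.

K_p = 1.32

Steady-state error for a unit step on this type-0 loop is 1/(1 + K_p·P(0)).
P(0) = 4.278. Require 1/(1 + K_p·4.278) = 0.15, so 1 + 4.278·K_p = 6.667.
K_p = (6.667 − 1)/4.278 = 1.32.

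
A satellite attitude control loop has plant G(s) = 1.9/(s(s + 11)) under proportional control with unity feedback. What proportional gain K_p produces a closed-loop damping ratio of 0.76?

K_p = 27.6

Closed-loop characteristic equation: s² + 11s + K_p·1.9 = 0.
So ω_n = √(1.9K_p) and 2ζω_n = 11, giving ζ = 11/(2√(1.9K_p)).
Setting ζ = 0.76: √(1.9K_p) = 11/(2·0.76) = 7.237, so K_p = 52.37/1.9 = 27.6.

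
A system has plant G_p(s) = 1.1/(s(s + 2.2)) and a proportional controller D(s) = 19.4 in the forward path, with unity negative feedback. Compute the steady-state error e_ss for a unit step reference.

0

The open loop D(s)G_p(s) has a pole at the origin (type 1), so the static position error constant is infinite and e_ss = 1/(1+∞) = 0.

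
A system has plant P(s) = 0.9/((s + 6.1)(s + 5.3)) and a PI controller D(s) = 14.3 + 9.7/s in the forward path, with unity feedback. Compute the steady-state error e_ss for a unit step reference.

0

The open loop D(s)P(s) has a pole at the origin (type 1), so the static position error constant is infinite and e_ss = 1/(1+∞) = 0.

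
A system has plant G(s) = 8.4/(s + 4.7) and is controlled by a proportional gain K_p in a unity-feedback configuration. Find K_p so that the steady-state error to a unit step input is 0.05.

K_p = 10.6

The loop is type 0, so e_ss(step) = 1/(1 + K_pos) with K_pos = K_p·G(0).
G(0) = 1.787. Require 1/(1 + K_p·1.787) = 0.05, so 1 + 1.787·K_p = 20.
K_p = (20 − 1)/1.787 = 10.6.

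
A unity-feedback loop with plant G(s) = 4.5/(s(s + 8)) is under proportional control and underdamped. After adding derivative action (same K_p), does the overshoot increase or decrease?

decrease

The derivative term adds K·K_d to the s-coefficient of the characteristic equation, raising 2ζω_n while ω_n is unchanged; ζ increases, so overshoot decreases.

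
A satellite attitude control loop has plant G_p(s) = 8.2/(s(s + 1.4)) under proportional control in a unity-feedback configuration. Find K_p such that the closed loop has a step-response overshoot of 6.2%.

From %OS = 100·exp(−πζ/√(1−ζ²)) = 6.2%, ζ = −ln(0.062)/√(π²+ln²(0.062)) = 0.6628.
Characteristic equation s² + 1.4s + 8.2K_p = 0 gives ζ = 1.4/(2√(8.2K_p)).
Setting ζ = 0.6628: √(8.2K_p) = 1.4/(2·0.6628) = 1.056, so K_p = 1.115/8.2 = 0.136.

K_p = 0.136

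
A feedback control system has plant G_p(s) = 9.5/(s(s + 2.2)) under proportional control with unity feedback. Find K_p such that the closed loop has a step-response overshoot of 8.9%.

From %OS = 100·exp(−πζ/√(1−ζ²)) = 8.9%, ζ = −ln(0.089)/√(π²+ln²(0.089)) = 0.6101.
Characteristic equation s² + 2.2s + 9.5K_p = 0 gives ζ = 2.2/(2√(9.5K_p)).
Setting ζ = 0.6101: √(9.5K_p) = 2.2/(2·0.6101) = 1.803, so K_p = 3.251/9.5 = 0.342.

K_p = 0.342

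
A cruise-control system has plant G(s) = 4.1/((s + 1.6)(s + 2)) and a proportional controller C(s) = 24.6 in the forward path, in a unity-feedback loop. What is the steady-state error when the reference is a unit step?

0.0308

The loop is type 0. Static position error constant K_pos = C(0)·G(0) = 24.6·1.281 = 31.52.
Steady-state error to a unit step: e_ss = 1/(1+K_pos) = 1/32.52 = 0.0308.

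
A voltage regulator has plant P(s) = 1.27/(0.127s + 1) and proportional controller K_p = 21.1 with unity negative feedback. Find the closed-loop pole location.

s = -218.9

Closed loop: T(s) = K_p·P/(1+K_p·P) = 26.8/(0.127s + 1 + 26.8), with pole at s = −(1 + 26.8)/0.127 = −218.9.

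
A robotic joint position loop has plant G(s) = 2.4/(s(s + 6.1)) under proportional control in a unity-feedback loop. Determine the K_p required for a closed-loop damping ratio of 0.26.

K_p = 57.3

Closed-loop characteristic equation: s² + 6.1s + K_p·2.4 = 0.
So ω_n = √(2.4K_p) and 2ζω_n = 6.1, giving ζ = 6.1/(2√(2.4K_p)).
Setting ζ = 0.26: √(2.4K_p) = 6.1/(2·0.26) = 11.73, so K_p = 137.6/2.4 = 57.3.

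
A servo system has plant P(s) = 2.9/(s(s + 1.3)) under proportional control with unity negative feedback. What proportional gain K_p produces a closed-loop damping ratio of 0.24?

K_p = 2.53

Closed-loop characteristic equation: s² + 1.3s + K_p·2.9 = 0.
So ω_n = √(2.9K_p) and 2ζω_n = 1.3, giving ζ = 1.3/(2√(2.9K_p)).
Setting ζ = 0.24: √(2.9K_p) = 1.3/(2·0.24) = 2.708, so K_p = 7.335/2.9 = 2.53.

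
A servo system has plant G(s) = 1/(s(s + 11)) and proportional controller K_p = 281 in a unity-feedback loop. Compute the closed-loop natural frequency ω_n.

ω_n = 16.8 rad/s

The closed-loop denominator is s(s+11) + 281·1 = s² + 11s + 281.
Matching s² + 2ζω_n s + ω_n²: ω_n = √281 = 16.76 rad/s and 2ζω_n = 11, so ζ = 11/(2·16.76) = 0.328.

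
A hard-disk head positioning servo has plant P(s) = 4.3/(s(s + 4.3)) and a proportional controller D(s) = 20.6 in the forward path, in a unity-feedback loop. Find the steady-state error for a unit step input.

0

The open loop D(s)P(s) has a pole at the origin (type 1), so the static position error constant is infinite and e_ss = 1/(1+∞) = 0.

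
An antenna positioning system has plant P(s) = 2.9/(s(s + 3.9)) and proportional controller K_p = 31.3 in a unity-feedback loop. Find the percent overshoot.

51.8%

Closed-loop characteristic equation: s² + 3.9s + 90.77 = 0, so ω_n = 9.527 rad/s and ζ = 3.9/(2·9.527) = 0.2047.
%OS = 100·exp(−πζ/√(1−ζ²)) = 100·exp(−π·0.2047/√0.9581) = 51.8%.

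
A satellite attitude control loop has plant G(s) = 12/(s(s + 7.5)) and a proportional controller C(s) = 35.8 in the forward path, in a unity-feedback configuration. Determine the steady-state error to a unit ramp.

0.0175

The loop has one pole at the origin (type 1). Velocity error constant K_v = lim_{s→0} s·C(s)G(s) = 35.8·12/7.5 = 57.28.
Steady-state error to a unit ramp: e_ss = 1/K_v = 0.0175.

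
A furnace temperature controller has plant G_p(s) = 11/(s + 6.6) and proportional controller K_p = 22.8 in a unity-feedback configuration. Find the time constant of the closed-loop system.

Closed-loop transfer function: T(s) = K_p·G_p(s)/(1 + K_p·G_p(s)) = 250.8/(s + 6.6 + 250.8) = 250.8/(s + 257.4).
Time constant τ = 1/257.4 = 0.00389 s.

τ = 0.00389 s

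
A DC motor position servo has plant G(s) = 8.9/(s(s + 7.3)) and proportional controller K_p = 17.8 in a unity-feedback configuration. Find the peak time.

From 1 + K_pG(s) = 0: s² + 7.3s + 158.4 = 0 ⇒ ω_n = 12.59, ζ = 0.29.
Damped frequency ω_d = ω_n√(1−ζ²) = 12.05 rad/s, so peak time T_p = π/ω_d = 0.261 s.

T_p = 0.261 s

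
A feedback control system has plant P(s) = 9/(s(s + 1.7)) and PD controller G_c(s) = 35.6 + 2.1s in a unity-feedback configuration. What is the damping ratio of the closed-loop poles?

Forward path: (35.6 + 2.1s)·9/(s(s+1.7)). The closed-loop characteristic equation is s² + (1.7 + 9·2.1)s + 9·35.6 = 0.
That is s² + 20.6s + 320.4 = 0, so ω_n = 17.9 rad/s and ζ = 20.6/(2·17.9) = 0.5754.

ζ = 0.575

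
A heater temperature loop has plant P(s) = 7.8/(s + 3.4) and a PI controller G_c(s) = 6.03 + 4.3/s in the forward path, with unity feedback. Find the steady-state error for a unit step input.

0

The open loop G_c(s)P(s) has a pole at the origin (type 1), so the static position error constant is infinite and e_ss = 1/(1+∞) = 0.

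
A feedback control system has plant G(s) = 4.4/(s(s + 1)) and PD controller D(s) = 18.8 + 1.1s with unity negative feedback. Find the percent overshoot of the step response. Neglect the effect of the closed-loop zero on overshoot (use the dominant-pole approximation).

Forward path: (18.8 + 1.1s)·4.4/(s(s+1)). The closed-loop characteristic equation is s² + (1 + 4.4·1.1)s + 4.4·18.8 = 0.
That is s² + 5.84s + 82.72 = 0, so ω_n = 9.095 rad/s and ζ = 5.84/(2·9.095) = 0.3211.
%OS = 100·exp(−πζ/√(1−ζ²)) = 34.5%.

34.5%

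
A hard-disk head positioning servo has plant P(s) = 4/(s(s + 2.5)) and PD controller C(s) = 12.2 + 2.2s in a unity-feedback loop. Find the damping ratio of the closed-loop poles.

Forward path: (12.2 + 2.2s)·4/(s(s+2.5)). The closed-loop characteristic equation is s² + (2.5 + 4·2.2)s + 4·12.2 = 0.
That is s² + 11.3s + 48.8 = 0, so ω_n = 6.986 rad/s and ζ = 11.3/(2·6.986) = 0.8088.

ζ = 0.809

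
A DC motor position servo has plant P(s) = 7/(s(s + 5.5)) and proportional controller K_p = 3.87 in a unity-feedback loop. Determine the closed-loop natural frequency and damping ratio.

ω_n = 5.2 rad/s, ζ = 0.528

With unity feedback the closed-loop characteristic equation is s² + 5.5s + 3.87·7 = s² + 5.5s + 27.09 = 0.
Matching s² + 2ζω_n s + ω_n²: ω_n = √27.09 = 5.205 rad/s and 2ζω_n = 5.5, so ζ = 5.5/(2·5.205) = 0.528.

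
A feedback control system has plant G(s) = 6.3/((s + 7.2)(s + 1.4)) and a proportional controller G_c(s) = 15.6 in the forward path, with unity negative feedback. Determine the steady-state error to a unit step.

0.093

The loop is type 0. Static position error constant K_pos = G_c(0)·G(0) = 15.6·0.625 = 9.75.
Steady-state error to a unit step: e_ss = 1/(1+K_pos) = 1/10.75 = 0.093.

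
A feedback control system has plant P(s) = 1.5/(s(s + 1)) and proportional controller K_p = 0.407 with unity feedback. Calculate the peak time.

T_p = 5.23 s

From 1 + K_pP(s) = 0: s² + 1s + 0.6105 = 0 ⇒ ω_n = 0.7813, ζ = 0.6399.
Damped frequency ω_d = ω_n√(1−ζ²) = 0.6004 rad/s, so peak time T_p = π/ω_d = 5.23 s.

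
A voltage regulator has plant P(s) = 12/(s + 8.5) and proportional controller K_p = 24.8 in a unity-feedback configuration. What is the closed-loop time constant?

τ = 0.00327 s

Closed-loop transfer function: T(s) = K_p·P(s)/(1 + K_p·P(s)) = 297.6/(s + 8.5 + 297.6) = 297.6/(s + 306.1).
Time constant τ = 1/306.1 = 0.00327 s.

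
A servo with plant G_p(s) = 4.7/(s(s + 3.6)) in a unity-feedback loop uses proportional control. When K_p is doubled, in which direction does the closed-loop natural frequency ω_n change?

increase

ω_n = √(4.7·K_p), which grows with K_p.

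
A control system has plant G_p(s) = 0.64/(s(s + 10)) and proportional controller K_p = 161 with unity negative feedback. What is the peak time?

From 1 + K_pG_p(s) = 0: s² + 10s + 103 = 0 ⇒ ω_n = 10.15, ζ = 0.4926.
Damped frequency ω_d = ω_n√(1−ζ²) = 8.834 rad/s, so peak time T_p = π/ω_d = 0.356 s.

T_p = 0.356 s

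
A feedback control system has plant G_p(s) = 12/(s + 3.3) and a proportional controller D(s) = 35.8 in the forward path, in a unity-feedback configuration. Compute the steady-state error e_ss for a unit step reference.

The loop is type 0. Static position error constant K_pos = D(0)·G_p(0) = 35.8·3.636 = 130.2.
Steady-state error to a unit step: e_ss = 1/(1+K_pos) = 1/131.2 = 0.00762.

0.00762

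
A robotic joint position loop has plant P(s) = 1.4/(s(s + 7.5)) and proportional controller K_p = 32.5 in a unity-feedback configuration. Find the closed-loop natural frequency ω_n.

ω_n = 6.75 rad/s

The closed-loop denominator is s(s+7.5) + 32.5·1.4 = s² + 7.5s + 45.5.
So ω_n² = 45.5 ⇒ ω_n = 6.745 rad/s, and ζ = 7.5/(2ω_n) = 0.556.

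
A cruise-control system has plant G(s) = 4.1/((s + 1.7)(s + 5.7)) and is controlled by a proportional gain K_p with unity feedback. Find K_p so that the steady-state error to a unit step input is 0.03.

K_p = 76.4

The loop is type 0, so e_ss(step) = 1/(1 + K_pos) with K_pos = K_p·G(0).
G(0) = 0.4231. Require 1/(1 + K_p·0.4231) = 0.03, so 1 + 0.4231·K_p = 33.33.
K_p = (33.33 − 1)/0.4231 = 76.4.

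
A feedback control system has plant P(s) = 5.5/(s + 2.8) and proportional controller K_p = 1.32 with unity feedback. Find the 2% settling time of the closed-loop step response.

T_s ≈ 0.398 s

Closed-loop transfer function: T(s) = K_p·P(s)/(1 + K_p·P(s)) = 7.26/(s + 2.8 + 7.26) = 7.26/(s + 10.06).
Time constant τ = 1/10.06 = 0.0994 s, so the 2% settling time is about 4τ = 0.398 s.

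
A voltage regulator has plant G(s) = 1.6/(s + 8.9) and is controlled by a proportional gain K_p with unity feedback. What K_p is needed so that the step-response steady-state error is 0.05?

The loop is type 0, so e_ss(step) = 1/(1 + K_pos) with K_pos = K_p·G(0).
G(0) = 0.1798. Require 1/(1 + K_p·0.1798) = 0.05, so 1 + 0.1798·K_p = 20.
K_p = (20 − 1)/0.1798 = 106.

K_p = 106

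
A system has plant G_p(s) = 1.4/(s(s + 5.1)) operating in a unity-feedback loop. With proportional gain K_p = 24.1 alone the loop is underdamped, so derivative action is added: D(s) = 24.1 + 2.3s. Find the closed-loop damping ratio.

Forward path: (24.1 + 2.3s)·1.4/(s(s+5.1)). The closed-loop characteristic equation is s² + (5.1 + 1.4·2.3)s + 1.4·24.1 = 0.
That is s² + 8.32s + 33.74 = 0, so ω_n = 5.809 rad/s and ζ = 8.32/(2·5.809) = 0.7162.

ζ = 0.716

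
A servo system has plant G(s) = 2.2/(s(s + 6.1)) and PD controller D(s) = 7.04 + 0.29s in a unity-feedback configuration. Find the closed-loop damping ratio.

Forward path: (7.04 + 0.29s)·2.2/(s(s+6.1)). The closed-loop characteristic equation is s² + (6.1 + 2.2·0.29)s + 2.2·7.04 = 0.
That is s² + 6.738s + 15.49 = 0, so ω_n = 3.935 rad/s and ζ = 6.738/(2·3.935) = 0.8561.

ζ = 0.856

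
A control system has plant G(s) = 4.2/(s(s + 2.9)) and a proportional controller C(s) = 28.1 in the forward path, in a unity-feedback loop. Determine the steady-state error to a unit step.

The open loop C(s)G(s) has a pole at the origin (type 1), so the static position error constant is infinite and e_ss = 1/(1+∞) = 0.

0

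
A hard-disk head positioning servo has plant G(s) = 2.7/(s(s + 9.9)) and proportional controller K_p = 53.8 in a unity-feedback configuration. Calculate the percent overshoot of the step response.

24.3%

The closed-loop denominator s² + 9.9s + 145.3 gives ω_n = √145.3 = 12.05 and ζ = 9.9/(2ω_n) = 0.4107.
%OS = 100·exp(−πζ/√(1−ζ²)) = 100·exp(−π·0.4107/√0.8313) = 24.3%.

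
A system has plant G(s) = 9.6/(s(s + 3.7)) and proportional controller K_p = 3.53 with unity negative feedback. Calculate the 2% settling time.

Closed-loop characteristic equation: s² + 3.7s + 33.89 = 0, so ω_n = 5.821 rad/s and ζ = 3.7/(2·5.821) = 0.3178.
2% settling time T_s ≈ 4/(ζω_n) = 4/1.85 = 2.16 s.

T_s ≈ 2.16 s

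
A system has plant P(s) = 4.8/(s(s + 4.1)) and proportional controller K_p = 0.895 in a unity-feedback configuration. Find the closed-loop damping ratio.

With unity feedback the closed-loop characteristic equation is s² + 4.1s + 0.895·4.8 = s² + 4.1s + 4.296 = 0.
Matching s² + 2ζω_n s + ω_n²: ω_n = √4.296 = 2.073 rad/s and 2ζω_n = 4.1, so ζ = 4.1/(2·2.073) = 0.989.

ζ = 0.989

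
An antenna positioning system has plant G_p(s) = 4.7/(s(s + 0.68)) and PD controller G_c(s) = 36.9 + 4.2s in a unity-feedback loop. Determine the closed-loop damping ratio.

ζ = 0.775

Forward path: (36.9 + 4.2s)·4.7/(s(s+0.68)). The closed-loop characteristic equation is s² + (0.68 + 4.7·4.2)s + 4.7·36.9 = 0.
That is s² + 20.42s + 173.4 = 0, so ω_n = 13.17 rad/s and ζ = 20.42/(2·13.17) = 0.7753.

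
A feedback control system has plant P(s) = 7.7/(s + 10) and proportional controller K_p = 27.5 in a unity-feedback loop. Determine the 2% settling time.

T_s ≈ 0.018 s

Closed-loop transfer function: T(s) = K_p·P(s)/(1 + K_p·P(s)) = 211.8/(s + 10 + 211.8) = 211.8/(s + 221.8).
Time constant τ = 1/221.8 = 0.00451 s, so the 2% settling time is about 4τ = 0.018 s.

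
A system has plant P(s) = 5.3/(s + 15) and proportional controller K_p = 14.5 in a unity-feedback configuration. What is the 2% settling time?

T_s ≈ 0.0435 s

Closed-loop transfer function: T(s) = K_p·P(s)/(1 + K_p·P(s)) = 76.85/(s + 15 + 76.85) = 76.85/(s + 91.85).
Time constant τ = 1/91.85 = 0.01089 s, so the 2% settling time is about 4τ = 0.0435 s.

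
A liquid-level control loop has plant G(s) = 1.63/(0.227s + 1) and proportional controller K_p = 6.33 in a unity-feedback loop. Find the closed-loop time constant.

Closed loop: T(s) = K_p·G/(1+K_p·G) = 10.32/(0.227s + 1 + 10.32), with pole at s = −(1 + 10.32)/0.227 = −49.86.
Closed-loop time constant τ = 1/49.86 = 0.0201 s.

τ = 0.0201 s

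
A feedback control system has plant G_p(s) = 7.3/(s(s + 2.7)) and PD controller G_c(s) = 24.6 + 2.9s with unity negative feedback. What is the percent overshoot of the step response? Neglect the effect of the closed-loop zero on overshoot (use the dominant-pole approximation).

0.213%

Forward path: (24.6 + 2.9s)·7.3/(s(s+2.7)). The closed-loop characteristic equation is s² + (2.7 + 7.3·2.9)s + 7.3·24.6 = 0.
That is s² + 23.87s + 179.6 = 0, so ω_n = 13.4 rad/s and ζ = 23.87/(2·13.4) = 0.8906.
%OS = 100·exp(−πζ/√(1−ζ²)) = 0.213%.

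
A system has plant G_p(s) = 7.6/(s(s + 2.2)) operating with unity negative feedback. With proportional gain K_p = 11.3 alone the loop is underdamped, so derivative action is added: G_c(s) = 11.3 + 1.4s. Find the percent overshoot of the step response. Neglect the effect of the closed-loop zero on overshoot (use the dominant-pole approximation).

4.89%

Forward path: (11.3 + 1.4s)·7.6/(s(s+2.2)). The closed-loop characteristic equation is s² + (2.2 + 7.6·1.4)s + 7.6·11.3 = 0.
That is s² + 12.84s + 85.88 = 0, so ω_n = 9.267 rad/s and ζ = 12.84/(2·9.267) = 0.6928.
%OS = 100·exp(−πζ/√(1−ζ²)) = 4.89%.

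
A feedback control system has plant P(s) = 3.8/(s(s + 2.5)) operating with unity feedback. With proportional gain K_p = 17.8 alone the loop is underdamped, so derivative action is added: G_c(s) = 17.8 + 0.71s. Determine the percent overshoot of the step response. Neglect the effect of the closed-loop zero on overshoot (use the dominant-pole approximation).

Forward path: (17.8 + 0.71s)·3.8/(s(s+2.5)). The closed-loop characteristic equation is s² + (2.5 + 3.8·0.71)s + 3.8·17.8 = 0.
That is s² + 5.198s + 67.64 = 0, so ω_n = 8.224 rad/s and ζ = 5.198/(2·8.224) = 0.316.
%OS = 100·exp(−πζ/√(1−ζ²)) = 35.1%.

35.1%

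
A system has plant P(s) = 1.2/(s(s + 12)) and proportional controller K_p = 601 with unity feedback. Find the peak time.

T_p = 0.12 s

Closed-loop characteristic equation: s² + 12s + 721.2 = 0, so ω_n = 26.86 rad/s and ζ = 12/(2·26.86) = 0.2234.
Damped frequency ω_d = ω_n√(1−ζ²) = 26.18 rad/s, so peak time T_p = π/ω_d = 0.12 s.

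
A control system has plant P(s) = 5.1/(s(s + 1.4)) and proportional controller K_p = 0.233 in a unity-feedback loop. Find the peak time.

From 1 + K_pP(s) = 0: s² + 1.4s + 1.188 = 0 ⇒ ω_n = 1.09, ζ = 0.6421.
Damped frequency ω_d = ω_n√(1−ζ²) = 0.8356 rad/s, so peak time T_p = π/ω_d = 3.76 s.

T_p = 3.76 s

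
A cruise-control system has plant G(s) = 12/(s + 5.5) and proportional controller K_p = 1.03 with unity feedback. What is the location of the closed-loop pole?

Closed-loop transfer function: T(s) = K_p·G(s)/(1 + K_p·G(s)) = 12.36/(s + 5.5 + 12.36) = 12.36/(s + 17.86).
The closed-loop pole is at s = −17.86.

s = -17.86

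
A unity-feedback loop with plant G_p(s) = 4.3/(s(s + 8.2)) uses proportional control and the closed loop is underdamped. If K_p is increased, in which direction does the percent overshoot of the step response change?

ζ = 8.2/(2√(4.3K_p)) decreases as K_p grows; lower damping means more overshoot.

increase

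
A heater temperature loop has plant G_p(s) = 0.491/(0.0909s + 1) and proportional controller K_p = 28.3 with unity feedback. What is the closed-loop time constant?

τ = 0.0061 s

Closed loop: T(s) = K_p·G_p/(1+K_p·G_p) = 13.9/(0.0909s + 1 + 13.9), with pole at s = −(1 + 13.9)/0.0909 = −163.9.
Closed-loop time constant τ = 1/163.9 = 0.0061 s.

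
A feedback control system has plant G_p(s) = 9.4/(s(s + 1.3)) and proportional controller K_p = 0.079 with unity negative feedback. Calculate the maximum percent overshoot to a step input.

From 1 + K_pG_p(s) = 0: s² + 1.3s + 0.7426 = 0 ⇒ ω_n = 0.8617, ζ = 0.7543.
%OS = 100·exp(−πζ/√(1−ζ²)) = 100·exp(−π·0.7543/√0.4311) = 2.71%.

2.71%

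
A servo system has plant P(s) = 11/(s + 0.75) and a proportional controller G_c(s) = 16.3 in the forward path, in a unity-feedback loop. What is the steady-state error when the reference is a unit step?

The loop is type 0. Static position error constant K_pos = G_c(0)·P(0) = 16.3·14.67 = 239.1.
Steady-state error to a unit step: e_ss = 1/(1+K_pos) = 1/240.1 = 0.00417.

0.00417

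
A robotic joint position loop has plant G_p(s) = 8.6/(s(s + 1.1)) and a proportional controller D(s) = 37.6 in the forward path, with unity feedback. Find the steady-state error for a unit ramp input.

0.0034

The loop has one pole at the origin (type 1). Velocity error constant K_v = lim_{s→0} s·D(s)G_p(s) = 37.6·8.6/1.1 = 294.
Steady-state error to a unit ramp: e_ss = 1/K_v = 0.0034.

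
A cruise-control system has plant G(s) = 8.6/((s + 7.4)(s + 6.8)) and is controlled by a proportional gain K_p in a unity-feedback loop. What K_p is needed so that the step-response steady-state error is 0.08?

K_p = 67.3

The loop is type 0, so e_ss(step) = 1/(1 + K_pos) with K_pos = K_p·G(0).
G(0) = 0.1709. Require 1/(1 + K_p·0.1709) = 0.08, so 1 + 0.1709·K_p = 12.5.
K_p = (12.5 − 1)/0.1709 = 67.3.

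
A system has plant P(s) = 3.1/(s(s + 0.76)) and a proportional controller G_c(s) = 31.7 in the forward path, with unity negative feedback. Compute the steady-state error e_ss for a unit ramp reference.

The loop has one pole at the origin (type 1). Velocity error constant K_v = lim_{s→0} s·G_c(s)P(s) = 31.7·3.1/0.76 = 129.3.
Steady-state error to a unit ramp: e_ss = 1/K_v = 0.00773.

0.00773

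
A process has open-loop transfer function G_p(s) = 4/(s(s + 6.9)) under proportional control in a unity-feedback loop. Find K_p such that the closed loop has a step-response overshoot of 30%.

From %OS = 100·exp(−πζ/√(1−ζ²)) = 30%, ζ = −ln(0.3)/√(π²+ln²(0.3)) = 0.3579.
Characteristic equation s² + 6.9s + 4K_p = 0 gives ζ = 6.9/(2√(4K_p)).
Setting ζ = 0.3579: √(4K_p) = 6.9/(2·0.3579) = 9.641, so K_p = 92.94/4 = 23.2.

K_p = 23.2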